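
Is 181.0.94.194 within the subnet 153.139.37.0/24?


Subnet network: 153.139.37.0
Test IP AND mask: 181.0.94.0
No, 181.0.94.194 is not in 153.139.37.0/24


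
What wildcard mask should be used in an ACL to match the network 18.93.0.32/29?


Subnet mask: 255.255.255.248
Wildcard = 255.255.255.255 - subnet mask
255 - 255 = 0
255 - 255 = 0
255 - 255 = 0
255 - 248 = 7
Wildcard: 0.0.0.7


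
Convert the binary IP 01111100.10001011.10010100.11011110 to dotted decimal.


01111100 = 124
10001011 = 139
10010100 = 148
11011110 = 222
IP: 124.139.148.222


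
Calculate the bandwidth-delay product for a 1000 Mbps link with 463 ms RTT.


BDP = bandwidth * RTT
= 1000 Mbps * 463 ms
= 1000 * 1e6 * 463 / 1000 bits
= 463000000 bits
= 57875000 bytes
= 56518.5547 KB
BDP = 463000000 bits (57875000 bytes)


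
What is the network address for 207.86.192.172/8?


IP:   11001111.01010110.11000000.10101100
Mask: 11111111.00000000.00000000.00000000
AND operation:
Net:  11001111.00000000.00000000.00000000
Network: 207.0.0.0/8


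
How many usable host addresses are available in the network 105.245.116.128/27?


Host bits = 32 - 27 = 5
Total addresses = 2^5 = 32
Usable = total - 2 (network and broadcast)
Usable hosts: 30


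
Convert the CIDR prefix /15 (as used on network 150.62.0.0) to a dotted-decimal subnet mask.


/15 means 15 network bits, 17 host bits
Binary: 11111111111111100000000000000000
Mask: 255.254.0.0


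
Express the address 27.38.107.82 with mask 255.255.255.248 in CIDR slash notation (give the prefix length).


Binary: 11111111.11111111.11111111.11111000
Count leading 1s
Prefix: /29


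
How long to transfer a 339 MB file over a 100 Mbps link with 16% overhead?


Effective throughput = 100 * (1 - 16/100) = 84 Mbps
File size in Mb = 339 * 8 = 2712 Mb
Time = 2712 / 84
Time = 32.2857 seconds


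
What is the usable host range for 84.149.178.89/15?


Network: 84.148.0.0
Broadcast: 84.149.255.255
First usable = network + 1
Last usable = broadcast - 1
Range: 84.148.0.1 to 84.149.255.254


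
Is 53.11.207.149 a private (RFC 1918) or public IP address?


RFC 1918 private ranges:
  10.0.0.0/8 (10.0.0.0 - 10.255.255.255)
  172.16.0.0/12 (172.16.0.0 - 172.31.255.255)
  192.168.0.0/16 (192.168.0.0 - 192.168.255.255)
Public (not in any RFC 1918 range)


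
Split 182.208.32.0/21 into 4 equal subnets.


New prefix = 21 + 2 = 23
Each subnet has 512 addresses
  182.208.32.0/23
  182.208.34.0/23
  182.208.36.0/23
  182.208.38.0/23
Subnets: 182.208.32.0/23, 182.208.34.0/23, 182.208.36.0/23, 182.208.38.0/23


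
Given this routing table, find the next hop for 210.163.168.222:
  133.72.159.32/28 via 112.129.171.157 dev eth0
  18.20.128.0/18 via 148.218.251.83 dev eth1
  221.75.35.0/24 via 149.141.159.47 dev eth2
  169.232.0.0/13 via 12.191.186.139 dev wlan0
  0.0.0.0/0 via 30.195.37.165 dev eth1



Longest prefix match for 210.163.168.222:
  /28 133.72.159.32: no
  /18 18.20.128.0: no
  /24 221.75.35.0: no
  /13 169.232.0.0: no
  /0 0.0.0.0: MATCH
Selected: next-hop 30.195.37.165 via eth1 (matched /0)


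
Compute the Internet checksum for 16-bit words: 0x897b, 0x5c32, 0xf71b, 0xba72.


Sum all words (with carry folding):
+ 0x897b = 0x897b
+ 0x5c32 = 0xe5ad
+ 0xf71b = 0xdcc9
+ 0xba72 = 0x973c
One's complement: ~0x973c
Checksum = 0x68c3


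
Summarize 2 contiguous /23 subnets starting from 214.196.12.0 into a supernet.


Original prefix: /23
Number of subnets: 2 = 2^1
New prefix = 23 - 1 = 22
Supernet: 214.196.12.0/22


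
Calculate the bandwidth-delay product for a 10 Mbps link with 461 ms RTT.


BDP = bandwidth * RTT
= 10 Mbps * 461 ms
= 10 * 1e6 * 461 / 1000 bits
= 4610000 bits
= 576250 bytes
= 562.7441 KB
BDP = 4610000 bits (576250 bytes)


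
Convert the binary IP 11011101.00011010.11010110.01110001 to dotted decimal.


11011101 = 221
00011010 = 26
11010110 = 214
01110001 = 113
IP: 221.26.214.113


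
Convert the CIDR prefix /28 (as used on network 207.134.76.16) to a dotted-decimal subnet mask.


/28 means 28 network bits, 4 host bits
Binary: 11111111111111111111111111110000
Mask: 255.255.255.240


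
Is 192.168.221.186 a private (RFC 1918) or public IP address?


RFC 1918 private ranges:
  10.0.0.0/8 (10.0.0.0 - 10.255.255.255)
  172.16.0.0/12 (172.16.0.0 - 172.31.255.255)
  192.168.0.0/16 (192.168.0.0 - 192.168.255.255)
Private (in 192.168.0.0/16)


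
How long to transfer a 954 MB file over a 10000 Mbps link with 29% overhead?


Effective throughput = 10000 * (1 - 29/100) = 7100 Mbps
File size in Mb = 954 * 8 = 7632 Mb
Time = 7632 / 7100
Time = 1.0749 seconds


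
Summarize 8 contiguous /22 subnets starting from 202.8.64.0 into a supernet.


Original prefix: /22
Number of subnets: 8 = 2^3
New prefix = 22 - 3 = 19
Supernet: 202.8.64.0/19


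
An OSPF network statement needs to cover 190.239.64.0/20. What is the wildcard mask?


Subnet mask: 255.255.240.0
Wildcard = 255.255.255.255 - subnet mask
255 - 255 = 0
255 - 255 = 0
255 - 240 = 15
255 - 0 = 255
Wildcard: 0.0.15.255


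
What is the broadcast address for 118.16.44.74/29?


Network: 118.16.44.72/29
Host bits = 3
Set all host bits to 1:
Broadcast: 118.16.44.79


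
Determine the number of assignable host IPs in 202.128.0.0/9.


Host bits = 32 - 9 = 23
Total addresses = 2^23 = 8388608
Usable = total - 2 (network and broadcast)
Usable hosts: 8388606


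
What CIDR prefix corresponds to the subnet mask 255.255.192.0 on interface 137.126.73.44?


Binary: 11111111.11111111.11000000.00000000
Count leading 1s
Prefix: /18


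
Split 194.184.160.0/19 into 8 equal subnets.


New prefix = 19 + 3 = 22
Each subnet has 1024 addresses
  194.184.160.0/22
  194.184.164.0/22
  194.184.168.0/22
  194.184.172.0/22
  194.184.176.0/22
  194.184.180.0/22
  194.184.184.0/22
  194.184.188.0/22
Subnets: 194.184.160.0/22, 194.184.164.0/22, 194.184.168.0/22, 194.184.172.0/22, 194.184.176.0/22, 194.184.180.0/22, 194.184.184.0/22, 194.184.188.0/22


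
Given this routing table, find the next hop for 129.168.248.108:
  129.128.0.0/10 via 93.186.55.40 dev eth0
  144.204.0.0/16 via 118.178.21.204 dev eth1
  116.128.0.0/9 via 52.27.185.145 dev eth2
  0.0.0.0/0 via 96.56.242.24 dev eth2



Longest prefix match for 129.168.248.108:
  /10 129.128.0.0: MATCH
  /16 144.204.0.0: no
  /9 116.128.0.0: no
  /0 0.0.0.0: MATCH
Selected: next-hop 93.186.55.40 via eth0 (matched /10)


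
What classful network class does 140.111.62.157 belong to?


First octet: 140
Binary: 10001100
10xxxxxx -> Class B (128-191)
Class B, default mask 255.255.0.0 (/16)


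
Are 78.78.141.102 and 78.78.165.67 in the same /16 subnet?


Mask: 255.255.0.0
78.78.141.102 AND mask = 78.78.0.0
78.78.165.67 AND mask = 78.78.0.0
Yes, same subnet (78.78.0.0)


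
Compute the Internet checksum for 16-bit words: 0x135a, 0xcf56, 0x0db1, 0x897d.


Sum all words (with carry folding):
+ 0x135a = 0x135a
+ 0xcf56 = 0xe2b0
+ 0x0db1 = 0xf061
+ 0x897d = 0x79df
One's complement: ~0x79df
Checksum = 0x8620


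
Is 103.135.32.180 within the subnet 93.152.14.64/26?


Subnet network: 93.152.14.64
Test IP AND mask: 103.135.32.128
No, 103.135.32.180 is not in 93.152.14.64/26


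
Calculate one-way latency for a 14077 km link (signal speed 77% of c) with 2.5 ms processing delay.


Speed = 0.77 * 3e5 km/s = 231000 km/s
Propagation delay = 14077 / 231000 = 0.0609 s = 60.9394 ms
Processing delay = 2.5 ms
Total one-way latency = 63.4394 ms


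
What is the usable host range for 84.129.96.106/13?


Network: 84.128.0.0
Broadcast: 84.135.255.255
First usable = network + 1
Last usable = broadcast - 1
Range: 84.128.0.1 to 84.135.255.254


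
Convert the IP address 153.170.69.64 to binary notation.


153 = 10011001
170 = 10101010
69 = 01000101
64 = 01000000
Binary: 10011001.10101010.01000101.01000000


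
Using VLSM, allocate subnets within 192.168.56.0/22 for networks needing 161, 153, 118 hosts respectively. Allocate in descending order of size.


161 hosts -> /24 (254 usable): 192.168.56.0/24
153 hosts -> /24 (254 usable): 192.168.57.0/24
118 hosts -> /25 (126 usable): 192.168.58.0/25
Allocation: 192.168.56.0/24 (161 hosts, 254 usable); 192.168.57.0/24 (153 hosts, 254 usable); 192.168.58.0/25 (118 hosts, 126 usable)


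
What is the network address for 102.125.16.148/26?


IP:   01100110.01111101.00010000.10010100
Mask: 11111111.11111111.11111111.11000000
AND operation:
Net:  01100110.01111101.00010000.10000000
Network: 102.125.16.128/26


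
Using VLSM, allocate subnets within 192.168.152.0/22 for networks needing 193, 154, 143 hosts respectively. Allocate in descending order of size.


193 hosts -> /24 (254 usable): 192.168.152.0/24
154 hosts -> /24 (254 usable): 192.168.153.0/24
143 hosts -> /24 (254 usable): 192.168.154.0/24
Allocation: 192.168.152.0/24 (193 hosts, 254 usable); 192.168.153.0/24 (154 hosts, 254 usable); 192.168.154.0/24 (143 hosts, 254 usable)


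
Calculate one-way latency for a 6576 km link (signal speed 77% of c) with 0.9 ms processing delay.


Speed = 0.77 * 3e5 km/s = 231000 km/s
Propagation delay = 6576 / 231000 = 0.0285 s = 28.4675 ms
Processing delay = 0.9 ms
Total one-way latency = 29.3675 ms


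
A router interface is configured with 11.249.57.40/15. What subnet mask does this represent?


/15 means 15 network bits, 17 host bits
Binary: 11111111111111100000000000000000
Mask: 255.254.0.0


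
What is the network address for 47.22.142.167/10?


IP:   00101111.00010110.10001110.10100111
Mask: 11111111.11000000.00000000.00000000
AND operation:
Net:  00101111.00000000.00000000.00000000
Network: 47.0.0.0/10


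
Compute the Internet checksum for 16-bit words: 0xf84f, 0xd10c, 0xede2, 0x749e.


Sum all words (with carry folding):
+ 0xf84f = 0xf84f
+ 0xd10c = 0xc95c
+ 0xede2 = 0xb73f
+ 0x749e = 0x2bde
One's complement: ~0x2bde
Checksum = 0xd421


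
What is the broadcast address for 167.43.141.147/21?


Network: 167.43.136.0/21
Host bits = 11
Set all host bits to 1:
Broadcast: 167.43.143.255


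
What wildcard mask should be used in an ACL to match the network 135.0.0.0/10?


Subnet mask: 255.192.0.0
Wildcard = 255.255.255.255 - subnet mask
255 - 255 = 0
255 - 192 = 63
255 - 0 = 255
255 - 0 = 255
Wildcard: 0.63.255.255


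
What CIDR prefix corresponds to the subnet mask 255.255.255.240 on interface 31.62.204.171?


Binary: 11111111.11111111.11111111.11110000
Count leading 1s
Prefix: /28


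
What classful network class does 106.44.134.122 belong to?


First octet: 106
Binary: 01101010
0xxxxxxx -> Class A (1-126)
Class A, default mask 255.0.0.0 (/8)


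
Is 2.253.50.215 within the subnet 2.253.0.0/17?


Subnet network: 2.253.0.0
Test IP AND mask: 2.253.0.0
Yes, 2.253.50.215 is in 2.253.0.0/17


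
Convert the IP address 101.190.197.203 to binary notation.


101 = 01100101
190 = 10111110
197 = 11000101
203 = 11001011
Binary: 01100101.10111110.11000101.11001011


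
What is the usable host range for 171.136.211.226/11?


Network: 171.128.0.0
Broadcast: 171.159.255.255
First usable = network + 1
Last usable = broadcast - 1
Range: 171.128.0.1 to 171.159.255.254


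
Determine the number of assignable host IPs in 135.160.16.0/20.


Host bits = 32 - 20 = 12
Total addresses = 2^12 = 4096
Usable = total - 2 (network and broadcast)
Usable hosts: 4094


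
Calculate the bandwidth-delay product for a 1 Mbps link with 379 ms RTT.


BDP = bandwidth * RTT
= 1 Mbps * 379 ms
= 1 * 1e6 * 379 / 1000 bits
= 379000 bits
= 47375 bytes
= 46.2646 KB
BDP = 379000 bits (47375 bytes)


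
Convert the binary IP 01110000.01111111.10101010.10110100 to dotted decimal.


01110000 = 112
01111111 = 127
10101010 = 170
10110100 = 180
IP: 112.127.170.180


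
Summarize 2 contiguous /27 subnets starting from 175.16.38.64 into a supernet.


Original prefix: /27
Number of subnets: 2 = 2^1
New prefix = 27 - 1 = 26
Supernet: 175.16.38.64/26


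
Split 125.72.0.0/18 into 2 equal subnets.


New prefix = 18 + 1 = 19
Each subnet has 8192 addresses
  125.72.0.0/19
  125.72.32.0/19
Subnets: 125.72.0.0/19, 125.72.32.0/19


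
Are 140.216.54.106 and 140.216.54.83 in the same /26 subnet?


Mask: 255.255.255.192
140.216.54.106 AND mask = 140.216.54.64
140.216.54.83 AND mask = 140.216.54.64
Yes, same subnet (140.216.54.64)


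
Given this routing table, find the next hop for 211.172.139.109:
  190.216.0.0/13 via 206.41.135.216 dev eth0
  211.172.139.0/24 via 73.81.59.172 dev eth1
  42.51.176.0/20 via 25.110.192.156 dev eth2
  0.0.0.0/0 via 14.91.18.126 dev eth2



Longest prefix match for 211.172.139.109:
  /13 190.216.0.0: no
  /24 211.172.139.0: MATCH
  /20 42.51.176.0: no
  /0 0.0.0.0: MATCH
Selected: next-hop 73.81.59.172 via eth1 (matched /24)


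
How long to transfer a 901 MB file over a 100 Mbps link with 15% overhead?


Effective throughput = 100 * (1 - 15/100) = 85 Mbps
File size in Mb = 901 * 8 = 7208 Mb
Time = 7208 / 85
Time = 84.8 seconds


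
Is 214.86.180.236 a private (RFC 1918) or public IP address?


RFC 1918 private ranges:
  10.0.0.0/8 (10.0.0.0 - 10.255.255.255)
  172.16.0.0/12 (172.16.0.0 - 172.31.255.255)
  192.168.0.0/16 (192.168.0.0 - 192.168.255.255)
Public (not in any RFC 1918 range)


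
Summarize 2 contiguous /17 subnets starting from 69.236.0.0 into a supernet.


Original prefix: /17
Number of subnets: 2 = 2^1
New prefix = 17 - 1 = 16
Supernet: 69.236.0.0/16


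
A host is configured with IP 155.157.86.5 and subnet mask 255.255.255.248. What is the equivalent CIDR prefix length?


Binary: 11111111.11111111.11111111.11111000
Count leading 1s
Prefix: /29


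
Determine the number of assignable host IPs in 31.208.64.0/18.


Host bits = 32 - 18 = 14
Total addresses = 2^14 = 16384
Usable = total - 2 (network and broadcast)
Usable hosts: 16382


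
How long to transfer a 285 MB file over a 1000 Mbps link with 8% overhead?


Effective throughput = 1000 * (1 - 8/100) = 920 Mbps
File size in Mb = 285 * 8 = 2280 Mb
Time = 2280 / 920
Time = 2.4783 seconds


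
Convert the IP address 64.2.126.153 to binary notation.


64 = 01000000
2 = 00000010
126 = 01111110
153 = 10011001
Binary: 01000000.00000010.01111110.10011001


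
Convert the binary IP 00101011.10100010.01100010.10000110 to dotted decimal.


00101011 = 43
10100010 = 162
01100010 = 98
10000110 = 134
IP: 43.162.98.134


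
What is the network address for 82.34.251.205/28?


IP:   01010010.00100010.11111011.11001101
Mask: 11111111.11111111.11111111.11110000
AND operation:
Net:  01010010.00100010.11111011.11000000
Network: 82.34.251.192/28


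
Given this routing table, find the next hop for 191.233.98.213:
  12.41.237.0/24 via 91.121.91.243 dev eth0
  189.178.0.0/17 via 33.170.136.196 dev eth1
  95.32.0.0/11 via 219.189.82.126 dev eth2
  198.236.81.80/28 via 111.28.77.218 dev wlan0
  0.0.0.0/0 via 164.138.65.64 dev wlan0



Longest prefix match for 191.233.98.213:
  /24 12.41.237.0: no
  /17 189.178.0.0: no
  /11 95.32.0.0: no
  /28 198.236.81.80: no
  /0 0.0.0.0: MATCH
Selected: next-hop 164.138.65.64 via wlan0 (matched /0)


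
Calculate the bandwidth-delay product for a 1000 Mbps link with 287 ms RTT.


BDP = bandwidth * RTT
= 1000 Mbps * 287 ms
= 1000 * 1e6 * 287 / 1000 bits
= 287000000 bits
= 35875000 bytes
= 35034.1797 KB
BDP = 287000000 bits (35875000 bytes)


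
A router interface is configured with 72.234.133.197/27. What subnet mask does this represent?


/27 means 27 network bits, 5 host bits
Binary: 11111111111111111111111111100000
Mask: 255.255.255.224


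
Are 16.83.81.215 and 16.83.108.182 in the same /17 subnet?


Mask: 255.255.128.0
16.83.81.215 AND mask = 16.83.0.0
16.83.108.182 AND mask = 16.83.0.0
Yes, same subnet (16.83.0.0)


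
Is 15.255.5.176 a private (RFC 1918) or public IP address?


RFC 1918 private ranges:
  10.0.0.0/8 (10.0.0.0 - 10.255.255.255)
  172.16.0.0/12 (172.16.0.0 - 172.31.255.255)
  192.168.0.0/16 (192.168.0.0 - 192.168.255.255)
Public (not in any RFC 1918 range)


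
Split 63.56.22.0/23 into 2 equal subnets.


New prefix = 23 + 1 = 24
Each subnet has 256 addresses
  63.56.22.0/24
  63.56.23.0/24
Subnets: 63.56.22.0/24, 63.56.23.0/24


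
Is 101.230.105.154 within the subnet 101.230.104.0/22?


Subnet network: 101.230.104.0
Test IP AND mask: 101.230.104.0
Yes, 101.230.105.154 is in 101.230.104.0/22


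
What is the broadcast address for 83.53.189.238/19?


Network: 83.53.160.0/19
Host bits = 13
Set all host bits to 1:
Broadcast: 83.53.191.255


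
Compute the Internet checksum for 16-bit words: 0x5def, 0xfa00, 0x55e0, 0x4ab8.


Sum all words (with carry folding):
+ 0x5def = 0x5def
+ 0xfa00 = 0x57f0
+ 0x55e0 = 0xadd0
+ 0x4ab8 = 0xf888
One's complement: ~0xf888
Checksum = 0x0777


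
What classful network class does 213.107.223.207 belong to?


First octet: 213
Binary: 11010101
110xxxxx -> Class C (192-223)
Class C, default mask 255.255.255.0 (/24)


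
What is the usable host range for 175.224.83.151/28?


Network: 175.224.83.144
Broadcast: 175.224.83.159
First usable = network + 1
Last usable = broadcast - 1
Range: 175.224.83.145 to 175.224.83.158


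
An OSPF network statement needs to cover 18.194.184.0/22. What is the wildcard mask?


Subnet mask: 255.255.252.0
Wildcard = 255.255.255.255 - subnet mask
255 - 255 = 0
255 - 255 = 0
255 - 252 = 3
255 - 0 = 255
Wildcard: 0.0.3.255


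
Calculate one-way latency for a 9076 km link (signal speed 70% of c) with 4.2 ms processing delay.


Speed = 0.7 * 3e5 km/s = 210000 km/s
Propagation delay = 9076 / 210000 = 0.0432 s = 43.219 ms
Processing delay = 4.2 ms
Total one-way latency = 47.419 ms


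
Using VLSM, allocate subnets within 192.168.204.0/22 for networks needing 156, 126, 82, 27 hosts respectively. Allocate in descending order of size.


156 hosts -> /24 (254 usable): 192.168.204.0/24
126 hosts -> /25 (126 usable): 192.168.205.0/25
82 hosts -> /25 (126 usable): 192.168.205.128/25
27 hosts -> /27 (30 usable): 192.168.206.0/27
Allocation: 192.168.204.0/24 (156 hosts, 254 usable); 192.168.205.0/25 (126 hosts, 126 usable); 192.168.205.128/25 (82 hosts, 126 usable); 192.168.206.0/27 (27 hosts, 30 usable)


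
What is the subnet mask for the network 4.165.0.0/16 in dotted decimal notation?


/16 means 16 network bits, 16 host bits
Binary: 11111111111111110000000000000000
Mask: 255.255.0.0


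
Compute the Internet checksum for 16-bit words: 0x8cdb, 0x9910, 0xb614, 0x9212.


Sum all words (with carry folding):
+ 0x8cdb = 0x8cdb
+ 0x9910 = 0x25ec
+ 0xb614 = 0xdc00
+ 0x9212 = 0x6e13
One's complement: ~0x6e13
Checksum = 0x91ec


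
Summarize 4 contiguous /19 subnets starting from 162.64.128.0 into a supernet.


Original prefix: /19
Number of subnets: 4 = 2^2
New prefix = 19 - 2 = 17
Supernet: 162.64.128.0/17


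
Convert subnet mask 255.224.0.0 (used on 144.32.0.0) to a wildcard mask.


Subnet mask: 255.224.0.0
Wildcard = 255.255.255.255 - subnet mask
255 - 255 = 0
255 - 224 = 31
255 - 0 = 255
255 - 0 = 255
Wildcard: 0.31.255.255


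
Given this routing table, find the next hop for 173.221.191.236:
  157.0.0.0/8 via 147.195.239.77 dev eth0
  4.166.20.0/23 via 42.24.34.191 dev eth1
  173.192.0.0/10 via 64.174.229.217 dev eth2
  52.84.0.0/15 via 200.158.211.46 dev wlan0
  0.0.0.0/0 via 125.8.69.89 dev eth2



Longest prefix match for 173.221.191.236:
  /8 157.0.0.0: no
  /23 4.166.20.0: no
  /10 173.192.0.0: MATCH
  /15 52.84.0.0: no
  /0 0.0.0.0: MATCH
Selected: next-hop 64.174.229.217 via eth2 (matched /10)


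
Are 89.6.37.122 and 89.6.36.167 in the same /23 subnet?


Mask: 255.255.254.0
89.6.37.122 AND mask = 89.6.36.0
89.6.36.167 AND mask = 89.6.36.0
Yes, same subnet (89.6.36.0)


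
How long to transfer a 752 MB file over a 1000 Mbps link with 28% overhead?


Effective throughput = 1000 * (1 - 28/100) = 720 Mbps
File size in Mb = 752 * 8 = 6016 Mb
Time = 6016 / 720
Time = 8.3556 seconds


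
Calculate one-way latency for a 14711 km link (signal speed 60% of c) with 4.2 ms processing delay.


Speed = 0.6 * 3e5 km/s = 180000 km/s
Propagation delay = 14711 / 180000 = 0.0817 s = 81.7278 ms
Processing delay = 4.2 ms
Total one-way latency = 85.9278 ms


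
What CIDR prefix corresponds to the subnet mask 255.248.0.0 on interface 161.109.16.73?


Binary: 11111111.11111000.00000000.00000000
Count leading 1s
Prefix: /13


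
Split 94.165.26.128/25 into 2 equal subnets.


New prefix = 25 + 1 = 26
Each subnet has 64 addresses
  94.165.26.128/26
  94.165.26.192/26
Subnets: 94.165.26.128/26, 94.165.26.192/26


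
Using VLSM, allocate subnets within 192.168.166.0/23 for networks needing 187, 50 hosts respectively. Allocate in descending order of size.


187 hosts -> /24 (254 usable): 192.168.166.0/24
50 hosts -> /26 (62 usable): 192.168.167.0/26
Allocation: 192.168.166.0/24 (187 hosts, 254 usable); 192.168.167.0/26 (50 hosts, 62 usable)


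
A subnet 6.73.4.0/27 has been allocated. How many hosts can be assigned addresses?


Host bits = 32 - 27 = 5
Total addresses = 2^5 = 32
Usable = total - 2 (network and broadcast)
Usable hosts: 30


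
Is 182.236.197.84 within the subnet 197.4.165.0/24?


Subnet network: 197.4.165.0
Test IP AND mask: 182.236.197.0
No, 182.236.197.84 is not in 197.4.165.0/24


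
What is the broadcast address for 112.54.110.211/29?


Network: 112.54.110.208/29
Host bits = 3
Set all host bits to 1:
Broadcast: 112.54.110.215


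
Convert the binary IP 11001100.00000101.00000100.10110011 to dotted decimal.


11001100 = 204
00000101 = 5
00000100 = 4
10110011 = 179
IP: 204.5.4.179


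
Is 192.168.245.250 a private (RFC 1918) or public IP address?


RFC 1918 private ranges:
  10.0.0.0/8 (10.0.0.0 - 10.255.255.255)
  172.16.0.0/12 (172.16.0.0 - 172.31.255.255)
  192.168.0.0/16 (192.168.0.0 - 192.168.255.255)
Private (in 192.168.0.0/16)


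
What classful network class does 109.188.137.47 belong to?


First octet: 109
Binary: 01101101
0xxxxxxx -> Class A (1-126)
Class A, default mask 255.0.0.0 (/8)


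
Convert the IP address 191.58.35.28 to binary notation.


191 = 10111111
58 = 00111010
35 = 00100011
28 = 00011100
Binary: 10111111.00111010.00100011.00011100


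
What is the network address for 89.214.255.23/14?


IP:   01011001.11010110.11111111.00010111
Mask: 11111111.11111100.00000000.00000000
AND operation:
Net:  01011001.11010100.00000000.00000000
Network: 89.212.0.0/14


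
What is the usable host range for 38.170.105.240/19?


Network: 38.170.96.0
Broadcast: 38.170.127.255
First usable = network + 1
Last usable = broadcast - 1
Range: 38.170.96.1 to 38.170.127.254


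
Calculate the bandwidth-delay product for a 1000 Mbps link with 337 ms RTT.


BDP = bandwidth * RTT
= 1000 Mbps * 337 ms
= 1000 * 1e6 * 337 / 1000 bits
= 337000000 bits
= 42125000 bytes
= 41137.6953 KB
BDP = 337000000 bits (42125000 bytes)


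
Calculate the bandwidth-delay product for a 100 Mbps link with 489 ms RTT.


BDP = bandwidth * RTT
= 100 Mbps * 489 ms
= 100 * 1e6 * 489 / 1000 bits
= 48900000 bits
= 6112500 bytes
= 5969.2383 KB
BDP = 48900000 bits (6112500 bytes)


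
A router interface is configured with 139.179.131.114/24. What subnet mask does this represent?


/24 means 24 network bits, 8 host bits
Binary: 11111111111111111111111100000000
Mask: 255.255.255.0


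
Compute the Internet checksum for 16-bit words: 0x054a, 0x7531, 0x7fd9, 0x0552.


Sum all words (with carry folding):
+ 0x054a = 0x054a
+ 0x7531 = 0x7a7b
+ 0x7fd9 = 0xfa54
+ 0x0552 = 0xffa6
One's complement: ~0xffa6
Checksum = 0x0059


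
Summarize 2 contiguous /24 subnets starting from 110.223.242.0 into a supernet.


Original prefix: /24
Number of subnets: 2 = 2^1
New prefix = 24 - 1 = 23
Supernet: 110.223.242.0/23


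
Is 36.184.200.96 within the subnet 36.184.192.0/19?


Subnet network: 36.184.192.0
Test IP AND mask: 36.184.192.0
Yes, 36.184.200.96 is in 36.184.192.0/19


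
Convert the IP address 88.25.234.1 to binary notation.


88 = 01011000
25 = 00011001
234 = 11101010
1 = 00000001
Binary: 01011000.00011001.11101010.00000001


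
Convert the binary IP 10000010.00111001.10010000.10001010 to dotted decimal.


10000010 = 130
00111001 = 57
10010000 = 144
10001010 = 138
IP: 130.57.144.138


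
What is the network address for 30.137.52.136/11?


IP:   00011110.10001001.00110100.10001000
Mask: 11111111.11100000.00000000.00000000
AND operation:
Net:  00011110.10000000.00000000.00000000
Network: 30.128.0.0/11


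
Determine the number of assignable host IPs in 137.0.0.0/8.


Host bits = 32 - 8 = 24
Total addresses = 2^24 = 16777216
Usable = total - 2 (network and broadcast)
Usable hosts: 16777214


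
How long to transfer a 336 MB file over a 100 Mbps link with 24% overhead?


Effective throughput = 100 * (1 - 24/100) = 76 Mbps
File size in Mb = 336 * 8 = 2688 Mb
Time = 2688 / 76
Time = 35.3684 seconds


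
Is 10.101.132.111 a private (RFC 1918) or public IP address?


RFC 1918 private ranges:
  10.0.0.0/8 (10.0.0.0 - 10.255.255.255)
  172.16.0.0/12 (172.16.0.0 - 172.31.255.255)
  192.168.0.0/16 (192.168.0.0 - 192.168.255.255)
Private (in 10.0.0.0/8)


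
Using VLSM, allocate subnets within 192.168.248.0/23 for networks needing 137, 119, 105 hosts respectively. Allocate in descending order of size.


137 hosts -> /24 (254 usable): 192.168.248.0/24
119 hosts -> /25 (126 usable): 192.168.249.0/25
105 hosts -> /25 (126 usable): 192.168.249.128/25
Allocation: 192.168.248.0/24 (137 hosts, 254 usable); 192.168.249.0/25 (119 hosts, 126 usable); 192.168.249.128/25 (105 hosts, 126 usable)


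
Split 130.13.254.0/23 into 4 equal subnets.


New prefix = 23 + 2 = 25
Each subnet has 128 addresses
  130.13.254.0/25
  130.13.254.128/25
  130.13.255.0/25
  130.13.255.128/25
Subnets: 130.13.254.0/25, 130.13.254.128/25, 130.13.255.0/25, 130.13.255.128/25


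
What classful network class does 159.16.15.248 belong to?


First octet: 159
Binary: 10011111
10xxxxxx -> Class B (128-191)
Class B, default mask 255.255.0.0 (/16)


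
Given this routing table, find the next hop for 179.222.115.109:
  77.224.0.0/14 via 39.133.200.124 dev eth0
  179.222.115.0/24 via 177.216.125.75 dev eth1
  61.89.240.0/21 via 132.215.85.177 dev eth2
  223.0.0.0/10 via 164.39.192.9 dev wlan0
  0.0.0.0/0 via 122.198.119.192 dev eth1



Longest prefix match for 179.222.115.109:
  /14 77.224.0.0: no
  /24 179.222.115.0: MATCH
  /21 61.89.240.0: no
  /10 223.0.0.0: no
  /0 0.0.0.0: MATCH
Selected: next-hop 177.216.125.75 via eth1 (matched /24)


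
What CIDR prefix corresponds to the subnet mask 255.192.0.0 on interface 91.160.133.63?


Binary: 11111111.11000000.00000000.00000000
Count leading 1s
Prefix: /10


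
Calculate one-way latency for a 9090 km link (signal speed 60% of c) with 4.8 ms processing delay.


Speed = 0.6 * 3e5 km/s = 180000 km/s
Propagation delay = 9090 / 180000 = 0.0505 s = 50.5 ms
Processing delay = 4.8 ms
Total one-way latency = 55.3 ms


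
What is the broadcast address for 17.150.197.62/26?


Network: 17.150.197.0/26
Host bits = 6
Set all host bits to 1:
Broadcast: 17.150.197.63


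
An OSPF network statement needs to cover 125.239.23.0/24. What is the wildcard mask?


Subnet mask: 255.255.255.0
Wildcard = 255.255.255.255 - subnet mask
255 - 255 = 0
255 - 255 = 0
255 - 255 = 0
255 - 0 = 255
Wildcard: 0.0.0.255


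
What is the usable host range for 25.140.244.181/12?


Network: 25.128.0.0
Broadcast: 25.143.255.255
First usable = network + 1
Last usable = broadcast - 1
Range: 25.128.0.1 to 25.143.255.254


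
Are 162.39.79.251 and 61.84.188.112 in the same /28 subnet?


Mask: 255.255.255.240
162.39.79.251 AND mask = 162.39.79.240
61.84.188.112 AND mask = 61.84.188.112
No, different subnets (162.39.79.240 vs 61.84.188.112)


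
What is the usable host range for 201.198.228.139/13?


Network: 201.192.0.0
Broadcast: 201.199.255.255
First usable = network + 1
Last usable = broadcast - 1
Range: 201.192.0.1 to 201.199.255.254


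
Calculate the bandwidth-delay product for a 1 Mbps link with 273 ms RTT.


BDP = bandwidth * RTT
= 1 Mbps * 273 ms
= 1 * 1e6 * 273 / 1000 bits
= 273000 bits
= 34125 bytes
= 33.3252 KB
BDP = 273000 bits (34125 bytes)


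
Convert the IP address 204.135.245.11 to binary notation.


204 = 11001100
135 = 10000111
245 = 11110101
11 = 00001011
Binary: 11001100.10000111.11110101.00001011


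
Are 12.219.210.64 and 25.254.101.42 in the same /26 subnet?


Mask: 255.255.255.192
12.219.210.64 AND mask = 12.219.210.64
25.254.101.42 AND mask = 25.254.101.0
No, different subnets (12.219.210.64 vs 25.254.101.0)


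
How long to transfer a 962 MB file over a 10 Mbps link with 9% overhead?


Effective throughput = 10 * (1 - 9/100) = 9.1 Mbps
File size in Mb = 962 * 8 = 7696 Mb
Time = 7696 / 9.1
Time = 845.7143 seconds


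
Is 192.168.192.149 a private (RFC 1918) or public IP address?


RFC 1918 private ranges:
  10.0.0.0/8 (10.0.0.0 - 10.255.255.255)
  172.16.0.0/12 (172.16.0.0 - 172.31.255.255)
  192.168.0.0/16 (192.168.0.0 - 192.168.255.255)
Private (in 192.168.0.0/16)


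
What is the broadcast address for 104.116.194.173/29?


Network: 104.116.194.168/29
Host bits = 3
Set all host bits to 1:
Broadcast: 104.116.194.175


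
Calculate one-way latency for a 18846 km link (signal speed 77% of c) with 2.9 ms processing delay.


Speed = 0.77 * 3e5 km/s = 231000 km/s
Propagation delay = 18846 / 231000 = 0.0816 s = 81.5844 ms
Processing delay = 2.9 ms
Total one-way latency = 84.4844 ms


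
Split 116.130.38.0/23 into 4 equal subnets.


New prefix = 23 + 2 = 25
Each subnet has 128 addresses
  116.130.38.0/25
  116.130.38.128/25
  116.130.39.0/25
  116.130.39.128/25
Subnets: 116.130.38.0/25, 116.130.38.128/25, 116.130.39.0/25, 116.130.39.128/25


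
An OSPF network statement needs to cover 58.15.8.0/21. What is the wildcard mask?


Subnet mask: 255.255.248.0
Wildcard = 255.255.255.255 - subnet mask
255 - 255 = 0
255 - 255 = 0
255 - 248 = 7
255 - 0 = 255
Wildcard: 0.0.7.255


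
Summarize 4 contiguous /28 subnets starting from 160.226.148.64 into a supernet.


Original prefix: /28
Number of subnets: 4 = 2^2
New prefix = 28 - 2 = 26
Supernet: 160.226.148.64/26


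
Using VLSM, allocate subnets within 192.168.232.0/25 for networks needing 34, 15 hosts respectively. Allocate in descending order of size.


34 hosts -> /26 (62 usable): 192.168.232.0/26
15 hosts -> /27 (30 usable): 192.168.232.64/27
Allocation: 192.168.232.0/26 (34 hosts, 62 usable); 192.168.232.64/27 (15 hosts, 30 usable)


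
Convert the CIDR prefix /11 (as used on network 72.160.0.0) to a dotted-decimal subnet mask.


/11 means 11 network bits, 21 host bits
Binary: 11111111111000000000000000000000
Mask: 255.224.0.0


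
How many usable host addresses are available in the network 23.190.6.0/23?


Host bits = 32 - 23 = 9
Total addresses = 2^9 = 512
Usable = total - 2 (network and broadcast)
Usable hosts: 510


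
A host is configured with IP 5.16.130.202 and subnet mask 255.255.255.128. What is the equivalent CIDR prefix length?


Binary: 11111111.11111111.11111111.10000000
Count leading 1s
Prefix: /25


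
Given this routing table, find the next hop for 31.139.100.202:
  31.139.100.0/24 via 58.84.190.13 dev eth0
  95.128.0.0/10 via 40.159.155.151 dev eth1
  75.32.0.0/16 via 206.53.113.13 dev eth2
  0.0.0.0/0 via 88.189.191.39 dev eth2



Longest prefix match for 31.139.100.202:
  /24 31.139.100.0: MATCH
  /10 95.128.0.0: no
  /16 75.32.0.0: no
  /0 0.0.0.0: MATCH
Selected: next-hop 58.84.190.13 via eth0 (matched /24)


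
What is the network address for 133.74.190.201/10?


IP:   10000101.01001010.10111110.11001001
Mask: 11111111.11000000.00000000.00000000
AND operation:
Net:  10000101.01000000.00000000.00000000
Network: 133.64.0.0/10


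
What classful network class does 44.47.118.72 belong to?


First octet: 44
Binary: 00101100
0xxxxxxx -> Class A (1-126)
Class A, default mask 255.0.0.0 (/8)


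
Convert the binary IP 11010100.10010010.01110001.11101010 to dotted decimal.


11010100 = 212
10010010 = 146
01110001 = 113
11101010 = 234
IP: 212.146.113.234


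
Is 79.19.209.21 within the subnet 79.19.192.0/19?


Subnet network: 79.19.192.0
Test IP AND mask: 79.19.192.0
Yes, 79.19.209.21 is in 79.19.192.0/19


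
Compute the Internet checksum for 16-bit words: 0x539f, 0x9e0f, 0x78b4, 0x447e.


Sum all words (with carry folding):
+ 0x539f = 0x539f
+ 0x9e0f = 0xf1ae
+ 0x78b4 = 0x6a63
+ 0x447e = 0xaee1
One's complement: ~0xaee1
Checksum = 0x511e


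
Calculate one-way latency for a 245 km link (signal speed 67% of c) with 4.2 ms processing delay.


Speed = 0.67 * 3e5 km/s = 201000 km/s
Propagation delay = 245 / 201000 = 0.0012 s = 1.2189 ms
Processing delay = 4.2 ms
Total one-way latency = 5.4189 ms


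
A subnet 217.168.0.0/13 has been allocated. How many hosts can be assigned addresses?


Host bits = 32 - 13 = 19
Total addresses = 2^19 = 524288
Usable = total - 2 (network and broadcast)
Usable hosts: 524286


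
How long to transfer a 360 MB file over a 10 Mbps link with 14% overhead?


Effective throughput = 10 * (1 - 14/100) = 8.6 Mbps
File size in Mb = 360 * 8 = 2880 Mb
Time = 2880 / 8.6
Time = 334.8837 seconds


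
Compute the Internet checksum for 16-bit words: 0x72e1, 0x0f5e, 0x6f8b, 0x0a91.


Sum all words (with carry folding):
+ 0x72e1 = 0x72e1
+ 0x0f5e = 0x823f
+ 0x6f8b = 0xf1ca
+ 0x0a91 = 0xfc5b
One's complement: ~0xfc5b
Checksum = 0x03a4


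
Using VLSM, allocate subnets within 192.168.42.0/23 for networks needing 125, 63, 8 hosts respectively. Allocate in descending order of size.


125 hosts -> /25 (126 usable): 192.168.42.0/25
63 hosts -> /25 (126 usable): 192.168.42.128/25
8 hosts -> /28 (14 usable): 192.168.43.0/28
Allocation: 192.168.42.0/25 (125 hosts, 126 usable); 192.168.42.128/25 (63 hosts, 126 usable); 192.168.43.0/28 (8 hosts, 14 usable)


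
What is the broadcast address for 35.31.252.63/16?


Network: 35.31.0.0/16
Host bits = 16
Set all host bits to 1:
Broadcast: 35.31.255.255


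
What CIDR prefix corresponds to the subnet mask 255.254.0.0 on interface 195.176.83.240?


Binary: 11111111.11111110.00000000.00000000
Count leading 1s
Prefix: /15


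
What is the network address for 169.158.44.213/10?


IP:   10101001.10011110.00101100.11010101
Mask: 11111111.11000000.00000000.00000000
AND operation:
Net:  10101001.10000000.00000000.00000000
Network: 169.128.0.0/10


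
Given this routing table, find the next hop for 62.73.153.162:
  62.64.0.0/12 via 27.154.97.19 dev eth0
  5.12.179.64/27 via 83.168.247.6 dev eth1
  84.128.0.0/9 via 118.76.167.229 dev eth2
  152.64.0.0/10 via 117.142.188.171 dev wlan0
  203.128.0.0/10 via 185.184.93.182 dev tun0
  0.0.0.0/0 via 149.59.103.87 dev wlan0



Longest prefix match for 62.73.153.162:
  /12 62.64.0.0: MATCH
  /27 5.12.179.64: no
  /9 84.128.0.0: no
  /10 152.64.0.0: no
  /10 203.128.0.0: no
  /0 0.0.0.0: MATCH
Selected: next-hop 27.154.97.19 via eth0 (matched /12)


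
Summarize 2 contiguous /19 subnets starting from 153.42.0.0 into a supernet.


Original prefix: /19
Number of subnets: 2 = 2^1
New prefix = 19 - 1 = 18
Supernet: 153.42.0.0/18


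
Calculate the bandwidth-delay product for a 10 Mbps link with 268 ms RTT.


BDP = bandwidth * RTT
= 10 Mbps * 268 ms
= 10 * 1e6 * 268 / 1000 bits
= 2680000 bits
= 335000 bytes
= 327.1484 KB
BDP = 2680000 bits (335000 bytes)


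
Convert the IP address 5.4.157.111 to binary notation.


5 = 00000101
4 = 00000100
157 = 10011101
111 = 01101111
Binary: 00000101.00000100.10011101.01101111


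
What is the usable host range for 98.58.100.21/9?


Network: 98.0.0.0
Broadcast: 98.127.255.255
First usable = network + 1
Last usable = broadcast - 1
Range: 98.0.0.1 to 98.127.255.254


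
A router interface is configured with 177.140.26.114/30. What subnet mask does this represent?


/30 means 30 network bits, 2 host bits
Binary: 11111111111111111111111111111100
Mask: 255.255.255.252


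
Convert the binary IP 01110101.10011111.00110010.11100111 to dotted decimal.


01110101 = 117
10011111 = 159
00110010 = 50
11100111 = 231
IP: 117.159.50.231


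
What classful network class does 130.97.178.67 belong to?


First octet: 130
Binary: 10000010
10xxxxxx -> Class B (128-191)
Class B, default mask 255.255.0.0 (/16)


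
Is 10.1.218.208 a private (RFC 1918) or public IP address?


RFC 1918 private ranges:
  10.0.0.0/8 (10.0.0.0 - 10.255.255.255)
  172.16.0.0/12 (172.16.0.0 - 172.31.255.255)
  192.168.0.0/16 (192.168.0.0 - 192.168.255.255)
Private (in 10.0.0.0/8)


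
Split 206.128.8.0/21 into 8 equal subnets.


New prefix = 21 + 3 = 24
Each subnet has 256 addresses
  206.128.8.0/24
  206.128.9.0/24
  206.128.10.0/24
  206.128.11.0/24
  206.128.12.0/24
  206.128.13.0/24
  206.128.14.0/24
  206.128.15.0/24
Subnets: 206.128.8.0/24, 206.128.9.0/24, 206.128.10.0/24, 206.128.11.0/24, 206.128.12.0/24, 206.128.13.0/24, 206.128.14.0/24, 206.128.15.0/24


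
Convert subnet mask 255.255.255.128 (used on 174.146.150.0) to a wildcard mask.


Subnet mask: 255.255.255.128
Wildcard = 255.255.255.255 - subnet mask
255 - 255 = 0
255 - 255 = 0
255 - 255 = 0
255 - 128 = 127
Wildcard: 0.0.0.127


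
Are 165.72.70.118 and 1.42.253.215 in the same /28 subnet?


Mask: 255.255.255.240
165.72.70.118 AND mask = 165.72.70.112
1.42.253.215 AND mask = 1.42.253.208
No, different subnets (165.72.70.112 vs 1.42.253.208)


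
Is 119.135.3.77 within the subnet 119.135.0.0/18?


Subnet network: 119.135.0.0
Test IP AND mask: 119.135.0.0
Yes, 119.135.3.77 is in 119.135.0.0/18


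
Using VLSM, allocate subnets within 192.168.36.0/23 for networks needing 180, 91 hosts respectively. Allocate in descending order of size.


180 hosts -> /24 (254 usable): 192.168.36.0/24
91 hosts -> /25 (126 usable): 192.168.37.0/25
Allocation: 192.168.36.0/24 (180 hosts, 254 usable); 192.168.37.0/25 (91 hosts, 126 usable)


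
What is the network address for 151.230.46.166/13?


IP:   10010111.11100110.00101110.10100110
Mask: 11111111.11111000.00000000.00000000
AND operation:
Net:  10010111.11100000.00000000.00000000
Network: 151.224.0.0/13


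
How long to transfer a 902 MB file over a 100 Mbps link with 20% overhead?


Effective throughput = 100 * (1 - 20/100) = 80 Mbps
File size in Mb = 902 * 8 = 7216 Mb
Time = 7216 / 80
Time = 90.2 seconds


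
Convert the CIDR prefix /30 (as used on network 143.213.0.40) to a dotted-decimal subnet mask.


/30 means 30 network bits, 2 host bits
Binary: 11111111111111111111111111111100
Mask: 255.255.255.252


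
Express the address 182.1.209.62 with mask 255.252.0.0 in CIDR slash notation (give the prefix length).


Binary: 11111111.11111100.00000000.00000000
Count leading 1s
Prefix: /14


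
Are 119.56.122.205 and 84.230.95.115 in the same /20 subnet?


Mask: 255.255.240.0
119.56.122.205 AND mask = 119.56.112.0
84.230.95.115 AND mask = 84.230.80.0
No, different subnets (119.56.112.0 vs 84.230.80.0)


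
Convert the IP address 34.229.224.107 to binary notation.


34 = 00100010
229 = 11100101
224 = 11100000
107 = 01101011
Binary: 00100010.11100101.11100000.01101011


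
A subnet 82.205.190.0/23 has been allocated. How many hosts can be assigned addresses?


Host bits = 32 - 23 = 9
Total addresses = 2^9 = 512
Usable = total - 2 (network and broadcast)
Usable hosts: 510


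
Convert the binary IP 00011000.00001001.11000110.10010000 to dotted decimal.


00011000 = 24
00001001 = 9
11000110 = 198
10010000 = 144
IP: 24.9.198.144
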